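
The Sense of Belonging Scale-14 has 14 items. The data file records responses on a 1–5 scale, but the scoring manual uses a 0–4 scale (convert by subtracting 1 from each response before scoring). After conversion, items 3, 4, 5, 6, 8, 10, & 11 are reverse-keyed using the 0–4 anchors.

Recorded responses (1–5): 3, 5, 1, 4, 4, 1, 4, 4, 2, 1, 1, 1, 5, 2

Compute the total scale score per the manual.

Convert to 0–4: 2, 4, 0, 3, 3, 0, 3, 3, 1, 0, 0, 0, 4, 1
Reverse-coded (reversed = (0+4) − raw = 4 − raw):
  item 3: 4 − 0 = 4
  item 4: 4 − 3 = 1
  item 5: 4 − 3 = 1
  item 6: 4 − 0 = 4
  item 8: 4 − 3 = 1
  item 10: 4 − 0 = 4
  item 11: 4 − 0 = 4
Scored: 2, 4, 4, 1, 1, 4, 3, 1, 1, 4, 4, 0, 4, 1
Total = 34

34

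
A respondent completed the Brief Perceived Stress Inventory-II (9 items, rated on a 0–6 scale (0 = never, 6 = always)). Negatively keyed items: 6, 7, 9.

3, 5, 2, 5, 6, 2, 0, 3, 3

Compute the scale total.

Negatively keyed items use 6 − raw:
  item 6: 6 − 2 = 4
  item 7: 6 − 0 = 6
  item 9: 6 − 3 = 3
After reverse-coding: 3, 5, 2, 5, 6, 4, 6, 3, 3
Total = 3 + 5 + 2 + 5 + 6 + 4 + 6 + 3 + 3 = 37

37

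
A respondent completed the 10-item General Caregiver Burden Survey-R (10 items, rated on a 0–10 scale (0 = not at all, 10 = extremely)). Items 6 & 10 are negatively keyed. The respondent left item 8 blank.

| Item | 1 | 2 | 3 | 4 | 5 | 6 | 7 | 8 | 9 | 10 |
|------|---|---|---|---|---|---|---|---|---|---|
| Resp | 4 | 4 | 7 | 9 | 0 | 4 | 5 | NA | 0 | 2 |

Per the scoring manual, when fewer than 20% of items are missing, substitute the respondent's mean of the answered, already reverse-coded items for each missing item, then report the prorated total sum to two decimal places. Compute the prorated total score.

47.78

Reverse-coded (on a 0–10 scale, reversed = 10 − raw):
  item 6: 10 − 4 = 6
  item 10: 10 − 2 = 8
Completed scored items (9 of 10): 4, 4, 7, 9, 0, 6, 5, 0, 8; sum = 43.
Person mean = 43 / 9 ≈ 4.7778
Prorated total = (43 / 9) × 10 = 47.78 (to 2 dp)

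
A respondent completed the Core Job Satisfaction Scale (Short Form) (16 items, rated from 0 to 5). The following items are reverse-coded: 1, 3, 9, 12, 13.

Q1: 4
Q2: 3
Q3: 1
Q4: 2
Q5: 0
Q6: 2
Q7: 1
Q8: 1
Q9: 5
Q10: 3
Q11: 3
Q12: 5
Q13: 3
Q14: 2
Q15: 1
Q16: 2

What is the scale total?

27

Reverse-coded items use 5 − raw:
  item 1: 5 − 4 = 1
  item 3: 5 − 1 = 4
  item 9: 5 − 5 = 0
  item 12: 5 − 5 = 0
  item 13: 5 − 3 = 2
Scored responses: 1, 3, 4, 2, 0, 2, 1, 1, 0, 3, 3, 0, 2, 2, 1, 2
Total = 1 + 3 + 4 + 2 + 0 + 2 + 1 + 1 + 0 + 3 + 3 + 0 + 2 + 2 + 1 + 2 = 27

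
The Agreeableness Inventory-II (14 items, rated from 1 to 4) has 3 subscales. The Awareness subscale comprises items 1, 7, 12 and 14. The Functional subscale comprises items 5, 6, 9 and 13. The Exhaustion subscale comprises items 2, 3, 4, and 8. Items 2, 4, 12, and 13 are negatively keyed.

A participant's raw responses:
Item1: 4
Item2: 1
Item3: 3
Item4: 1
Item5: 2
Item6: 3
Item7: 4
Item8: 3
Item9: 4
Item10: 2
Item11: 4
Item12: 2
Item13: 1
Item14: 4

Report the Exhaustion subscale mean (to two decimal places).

3.50

Exhaustion items: 2, 3, 4, 8.
Of these, items 2 & 4 are negatively keyed; reversed = (1+4) − raw = 5 − raw.
  item 2: 5 − 1 = 4
  item 3: 3
  item 4: 5 − 1 = 4
  item 8: 3
Sum = 4 + 3 + 4 + 3 = 14
Mean = 14 / 4 = 3.50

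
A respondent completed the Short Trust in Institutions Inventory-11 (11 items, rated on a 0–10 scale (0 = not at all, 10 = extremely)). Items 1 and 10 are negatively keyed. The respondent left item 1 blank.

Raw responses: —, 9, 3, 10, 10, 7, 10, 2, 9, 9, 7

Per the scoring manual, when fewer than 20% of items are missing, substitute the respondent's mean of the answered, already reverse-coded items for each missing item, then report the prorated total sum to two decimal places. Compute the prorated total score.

Reverse-coded (reverse-coded value = 10 − response):
  item 10: 10 − 9 = 1
Completed scored items (10 of 11): 9, 3, 10, 10, 7, 10, 2, 9, 1, 7; sum = 68.
Person mean = 68 / 10 ≈ 6.8000
Prorated total = (68 / 10) × 11 = 74.80 (to 2 dp)

74.80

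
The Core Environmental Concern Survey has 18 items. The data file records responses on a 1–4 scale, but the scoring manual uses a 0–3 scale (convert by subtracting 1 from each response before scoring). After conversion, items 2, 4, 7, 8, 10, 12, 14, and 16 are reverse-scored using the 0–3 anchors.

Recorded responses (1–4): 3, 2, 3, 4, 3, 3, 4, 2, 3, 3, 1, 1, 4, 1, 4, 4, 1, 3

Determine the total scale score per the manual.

Convert to 0–3: 2, 1, 2, 3, 2, 2, 3, 1, 2, 2, 0, 0, 3, 0, 3, 3, 0, 2
Reverse-coded (on a 0–3 scale, reversed = 3 − raw):
  item 2: 3 − 1 = 2
  item 4: 3 − 3 = 0
  item 7: 3 − 3 = 0
  item 8: 3 − 1 = 2
  item 10: 3 − 2 = 1
  item 12: 3 − 0 = 3
  item 14: 3 − 0 = 3
  item 16: 3 − 3 = 0
Scored: 2, 2, 2, 0, 2, 2, 0, 2, 2, 1, 0, 3, 3, 3, 3, 0, 0, 2
Total = 29

29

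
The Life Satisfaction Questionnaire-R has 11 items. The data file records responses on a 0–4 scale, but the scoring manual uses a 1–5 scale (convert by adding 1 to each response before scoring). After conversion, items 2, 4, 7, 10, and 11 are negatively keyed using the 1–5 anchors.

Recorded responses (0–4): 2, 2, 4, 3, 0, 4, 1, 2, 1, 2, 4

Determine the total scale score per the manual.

Convert to 1–5: 3, 3, 5, 4, 1, 5, 2, 3, 2, 3, 5
Reverse-coded (on a 1–5 scale, reversed = 6 − raw):
  item 2: 6 − 3 = 3
  item 4: 6 − 4 = 2
  item 7: 6 − 2 = 4
  item 10: 6 − 3 = 3
  item 11: 6 − 5 = 1
Scored: 3, 3, 5, 2, 1, 5, 4, 3, 2, 3, 1
Total = 32

32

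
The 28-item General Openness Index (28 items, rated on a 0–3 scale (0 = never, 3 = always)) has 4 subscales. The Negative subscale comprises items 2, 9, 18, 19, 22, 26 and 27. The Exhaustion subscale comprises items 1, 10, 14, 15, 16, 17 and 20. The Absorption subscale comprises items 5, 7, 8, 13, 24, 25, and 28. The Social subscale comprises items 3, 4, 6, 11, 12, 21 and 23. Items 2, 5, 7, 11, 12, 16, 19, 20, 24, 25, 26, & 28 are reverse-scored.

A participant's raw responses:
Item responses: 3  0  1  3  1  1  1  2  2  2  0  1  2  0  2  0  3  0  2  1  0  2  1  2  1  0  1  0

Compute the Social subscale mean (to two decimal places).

Social items: 3, 4, 6, 11, 12, 21, 23.
Of these, items 11 and 12 are reverse-scored; reversed = (0+3) − raw = 3 − raw.
  item 3: 1
  item 4: 3
  item 6: 1
  item 11: 3 − 0 = 3
  item 12: 3 − 1 = 2
  item 21: 0
  item 23: 1
Sum = 1 + 3 + 1 + 3 + 2 + 0 + 1 = 11
Mean = 11 / 7 = 1.57

1.57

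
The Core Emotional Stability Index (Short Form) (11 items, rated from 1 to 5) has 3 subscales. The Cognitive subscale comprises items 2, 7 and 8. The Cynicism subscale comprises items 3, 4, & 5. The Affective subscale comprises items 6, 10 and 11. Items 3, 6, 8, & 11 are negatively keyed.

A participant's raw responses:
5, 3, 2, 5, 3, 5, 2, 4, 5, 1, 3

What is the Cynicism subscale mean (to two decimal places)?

Cynicism items: 3, 4, 5.
Of these, item 3 is negatively keyed; reversed = (1+5) − raw = 6 − raw.
  item 3: 6 − 2 = 4
  item 4: 5
  item 5: 3
Sum = 4 + 5 + 3 = 12
Mean = 12 / 3 = 4.00

4.00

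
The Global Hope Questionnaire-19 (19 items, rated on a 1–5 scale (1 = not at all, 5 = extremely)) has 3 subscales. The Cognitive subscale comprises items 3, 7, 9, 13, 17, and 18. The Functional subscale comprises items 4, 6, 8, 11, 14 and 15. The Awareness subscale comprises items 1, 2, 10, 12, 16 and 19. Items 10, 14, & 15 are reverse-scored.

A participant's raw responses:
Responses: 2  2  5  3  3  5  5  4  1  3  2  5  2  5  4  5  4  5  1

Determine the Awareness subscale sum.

18

Awareness items: 1, 2, 10, 12, 16, 19.
Of these, item 10 is reverse-scored; reversed = (1+5) − raw = 6 − raw.
  item 1: 2
  item 2: 2
  item 10: 6 − 3 = 3
  item 12: 5
  item 16: 5
  item 19: 1
Sum = 2 + 2 + 3 + 5 + 5 + 1 = 18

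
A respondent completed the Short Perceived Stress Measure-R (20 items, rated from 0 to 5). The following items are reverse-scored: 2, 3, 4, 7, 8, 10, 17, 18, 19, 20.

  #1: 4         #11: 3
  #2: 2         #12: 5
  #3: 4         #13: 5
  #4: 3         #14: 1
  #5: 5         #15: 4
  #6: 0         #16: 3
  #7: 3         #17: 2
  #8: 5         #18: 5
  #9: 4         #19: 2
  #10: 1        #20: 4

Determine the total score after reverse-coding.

53

Raw sum = 65. Reverse-scored items: 2, 3, 4, 7, 8, 10, 17, 18, 19, 20; their raw sum = 31.
Each reversal replaces raw with 5 − raw, changing the total by 5 − 2·raw per item.
Total = 65 + 10·5 − 2·31 = 65 + 50 − 62 = 53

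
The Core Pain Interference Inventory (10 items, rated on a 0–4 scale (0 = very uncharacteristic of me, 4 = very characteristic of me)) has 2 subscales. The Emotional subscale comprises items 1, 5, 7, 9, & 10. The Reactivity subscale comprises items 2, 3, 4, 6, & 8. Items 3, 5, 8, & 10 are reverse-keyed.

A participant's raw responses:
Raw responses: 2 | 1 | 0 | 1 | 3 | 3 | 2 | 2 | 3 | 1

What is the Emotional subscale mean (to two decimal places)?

2.20

Emotional items: 1, 5, 7, 9, 10.
Of these, items 5 and 10 are reverse-keyed; on a 0–4 scale, reversed = 4 − raw.
  item 1: 2
  item 5: 4 − 3 = 1
  item 7: 2
  item 9: 3
  item 10: 4 − 1 = 3
Sum = 2 + 1 + 2 + 3 + 3 = 11
Mean = 11 / 5 = 2.20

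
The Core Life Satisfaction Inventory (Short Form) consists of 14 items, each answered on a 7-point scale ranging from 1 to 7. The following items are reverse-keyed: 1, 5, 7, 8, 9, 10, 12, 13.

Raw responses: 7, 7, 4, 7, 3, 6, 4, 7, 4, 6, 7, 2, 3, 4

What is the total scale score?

Reverse-coded items (on a 1–7 scale, reversed = 8 − raw):
  item 1: 8 − 7 = 1
  item 5: 8 − 3 = 5
  item 7: 8 − 4 = 4
  item 8: 8 − 7 = 1
  item 9: 8 − 4 = 4
  item 10: 8 − 6 = 2
  item 12: 8 − 2 = 6
  item 13: 8 − 3 = 5
Scored responses: 1, 7, 4, 7, 5, 6, 4, 1, 4, 2, 7, 6, 5, 4
Total = 1 + 7 + 4 + 7 + 5 + 6 + 4 + 1 + 4 + 2 + 7 + 6 + 5 + 4 = 63

63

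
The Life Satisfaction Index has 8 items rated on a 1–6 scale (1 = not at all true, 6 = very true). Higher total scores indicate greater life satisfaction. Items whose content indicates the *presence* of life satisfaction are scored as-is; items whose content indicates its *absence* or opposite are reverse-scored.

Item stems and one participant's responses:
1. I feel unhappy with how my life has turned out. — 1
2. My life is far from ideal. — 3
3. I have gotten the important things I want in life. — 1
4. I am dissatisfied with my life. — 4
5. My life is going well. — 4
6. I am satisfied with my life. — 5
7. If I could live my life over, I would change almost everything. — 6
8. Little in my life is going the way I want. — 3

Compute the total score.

Items 1, 2, 4, 7, 8 describe the absence/opposite of life satisfaction → reverse-score.
reversed = (1+6) − raw = 7 − raw.
  item 1: 7 − 1 = 6
  item 2: 7 − 3 = 4
  item 3: 1
  item 4: 7 − 4 = 3
  item 5: 4
  item 6: 5
  item 7: 7 − 6 = 1
  item 8: 7 − 3 = 4
Total = 6 + 4 + 1 + 3 + 4 + 5 + 1 + 4 = 28

28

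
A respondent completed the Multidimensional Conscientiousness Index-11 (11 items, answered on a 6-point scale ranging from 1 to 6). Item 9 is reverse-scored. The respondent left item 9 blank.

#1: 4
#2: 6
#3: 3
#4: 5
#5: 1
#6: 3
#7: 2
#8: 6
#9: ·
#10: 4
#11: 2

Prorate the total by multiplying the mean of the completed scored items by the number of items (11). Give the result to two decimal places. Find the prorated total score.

39.60

Reverse-coded (reverse-coded value = 7 − response):
Completed scored items (10 of 11): 4, 6, 3, 5, 1, 3, 2, 6, 4, 2; sum = 36.
Person mean = 36 / 10 ≈ 3.6000
Prorated total = (36 / 10) × 11 = 39.60 (to 2 dp)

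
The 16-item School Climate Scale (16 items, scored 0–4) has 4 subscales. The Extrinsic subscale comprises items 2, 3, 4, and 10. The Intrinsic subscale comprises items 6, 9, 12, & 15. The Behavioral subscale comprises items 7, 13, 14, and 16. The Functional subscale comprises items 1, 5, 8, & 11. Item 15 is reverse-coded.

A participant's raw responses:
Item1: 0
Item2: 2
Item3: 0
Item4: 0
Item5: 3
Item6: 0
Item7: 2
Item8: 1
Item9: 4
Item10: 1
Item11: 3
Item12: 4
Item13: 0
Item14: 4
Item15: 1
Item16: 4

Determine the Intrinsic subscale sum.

11

Intrinsic items: 6, 9, 12, 15.
Of these, item 15 is reverse-coded; reverse-coded value = 4 − response.
  item 6: 0
  item 9: 4
  item 12: 4
  item 15: 4 − 1 = 3
Sum = 0 + 4 + 4 + 3 = 11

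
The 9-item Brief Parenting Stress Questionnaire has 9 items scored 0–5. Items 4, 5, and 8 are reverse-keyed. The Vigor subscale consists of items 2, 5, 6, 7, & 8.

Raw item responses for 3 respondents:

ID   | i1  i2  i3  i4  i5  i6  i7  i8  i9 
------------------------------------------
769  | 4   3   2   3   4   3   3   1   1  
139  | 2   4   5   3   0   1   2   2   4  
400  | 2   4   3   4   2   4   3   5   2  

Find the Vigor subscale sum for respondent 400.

14

Respondent 400 raw: 2, 4, 3, 4, 2, 4, 3, 5, 2.
Vigor items: 2, 5, 6, 7, 8.
Reverse-coded (on a 0–5 scale, reversed = 5 − raw):
  item 2: 4
  item 5: 5 − 2 = 3
  item 6: 4
  item 7: 3
  item 8: 5 − 5 = 0
Sum = 4 + 3 + 4 + 3 + 0 = 14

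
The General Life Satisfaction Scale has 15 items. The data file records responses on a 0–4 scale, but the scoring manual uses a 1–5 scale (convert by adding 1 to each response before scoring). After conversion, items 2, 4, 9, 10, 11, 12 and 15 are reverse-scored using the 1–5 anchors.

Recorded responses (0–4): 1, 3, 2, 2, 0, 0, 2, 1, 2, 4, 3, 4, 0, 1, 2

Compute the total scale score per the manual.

30

Convert to 1–5: 2, 4, 3, 3, 1, 1, 3, 2, 3, 5, 4, 5, 1, 2, 3
Reverse-coded (reverse-coded value = 6 − response):
  item 2: 6 − 4 = 2
  item 4: 6 − 3 = 3
  item 9: 6 − 3 = 3
  item 10: 6 − 5 = 1
  item 11: 6 − 4 = 2
  item 12: 6 − 5 = 1
  item 15: 6 − 3 = 3
Scored: 2, 2, 3, 3, 1, 1, 3, 2, 3, 1, 2, 1, 1, 2, 3
Total = 30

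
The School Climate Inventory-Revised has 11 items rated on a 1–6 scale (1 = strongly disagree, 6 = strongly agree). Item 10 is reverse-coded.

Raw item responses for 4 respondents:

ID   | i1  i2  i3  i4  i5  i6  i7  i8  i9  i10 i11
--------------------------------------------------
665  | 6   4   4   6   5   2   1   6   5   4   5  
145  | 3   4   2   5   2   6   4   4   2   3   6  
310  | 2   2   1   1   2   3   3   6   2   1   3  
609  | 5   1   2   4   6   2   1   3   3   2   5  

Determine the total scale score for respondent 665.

47

Respondent 665 raw: 6, 4, 4, 6, 5, 2, 1, 6, 5, 4, 5.
Reverse-coded (reversed = (1+6) − raw = 7 − raw):
  item 1: 6
  item 2: 4
  item 3: 4
  item 4: 6
  item 5: 5
  item 6: 2
  item 7: 1
  item 8: 6
  item 9: 5
  item 10: 7 − 4 = 3
  item 11: 5
Sum = 6 + 4 + 4 + 6 + 5 + 2 + 1 + 6 + 5 + 3 + 5 = 47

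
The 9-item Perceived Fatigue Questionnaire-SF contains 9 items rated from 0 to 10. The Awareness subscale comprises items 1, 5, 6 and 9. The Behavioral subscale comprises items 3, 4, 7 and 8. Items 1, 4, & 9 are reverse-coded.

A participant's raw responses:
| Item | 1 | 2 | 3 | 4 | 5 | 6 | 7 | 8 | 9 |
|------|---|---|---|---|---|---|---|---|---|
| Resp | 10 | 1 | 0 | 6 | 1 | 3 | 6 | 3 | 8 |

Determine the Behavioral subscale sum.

Behavioral items: 3, 4, 7, 8.
Of these, item 4 is reverse-coded; on a 0–10 scale, reversed = 10 − raw.
  item 3: 0
  item 4: 10 − 6 = 4
  item 7: 6
  item 8: 3
Sum = 0 + 4 + 6 + 3 = 13

13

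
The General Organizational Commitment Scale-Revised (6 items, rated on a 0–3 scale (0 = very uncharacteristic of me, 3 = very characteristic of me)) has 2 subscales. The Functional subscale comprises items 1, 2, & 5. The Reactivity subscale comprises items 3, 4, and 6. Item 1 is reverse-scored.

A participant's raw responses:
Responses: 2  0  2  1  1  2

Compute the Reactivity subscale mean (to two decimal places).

Reactivity items: 3, 4, 6.
  item 3: 2
  item 4: 1
  item 6: 2
Sum = 2 + 1 + 2 = 5
Mean = 5 / 3 = 1.67

1.67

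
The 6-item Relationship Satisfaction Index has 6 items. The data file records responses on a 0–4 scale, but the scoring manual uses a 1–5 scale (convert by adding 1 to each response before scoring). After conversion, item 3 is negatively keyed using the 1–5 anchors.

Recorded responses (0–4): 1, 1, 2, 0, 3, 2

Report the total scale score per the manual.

15

Convert to 1–5: 2, 2, 3, 1, 4, 3
Reverse-coded (on a 1–5 scale, reversed = 6 − raw):
  item 3: 6 − 3 = 3
Scored: 2, 2, 3, 1, 4, 3
Total = 15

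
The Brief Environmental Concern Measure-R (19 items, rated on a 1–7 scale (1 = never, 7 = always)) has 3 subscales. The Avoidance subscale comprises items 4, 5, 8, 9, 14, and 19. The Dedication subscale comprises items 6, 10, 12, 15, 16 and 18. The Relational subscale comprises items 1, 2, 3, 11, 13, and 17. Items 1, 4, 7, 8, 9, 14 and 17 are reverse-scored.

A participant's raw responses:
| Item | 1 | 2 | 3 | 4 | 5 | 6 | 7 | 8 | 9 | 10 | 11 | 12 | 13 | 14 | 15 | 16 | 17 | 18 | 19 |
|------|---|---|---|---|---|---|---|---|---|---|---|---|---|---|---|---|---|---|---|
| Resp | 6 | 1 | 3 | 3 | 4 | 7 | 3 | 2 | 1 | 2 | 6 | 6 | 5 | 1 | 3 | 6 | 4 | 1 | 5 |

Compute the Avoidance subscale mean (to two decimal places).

Avoidance items: 4, 5, 8, 9, 14, 19.
Of these, items 4, 8, 9, & 14 are reverse-scored; reverse-coded value = 8 − response.
  item 4: 8 − 3 = 5
  item 5: 4
  item 8: 8 − 2 = 6
  item 9: 8 − 1 = 7
  item 14: 8 − 1 = 7
  item 19: 5
Sum = 5 + 4 + 6 + 7 + 7 + 5 = 34
Mean = 34 / 6 = 5.67

5.67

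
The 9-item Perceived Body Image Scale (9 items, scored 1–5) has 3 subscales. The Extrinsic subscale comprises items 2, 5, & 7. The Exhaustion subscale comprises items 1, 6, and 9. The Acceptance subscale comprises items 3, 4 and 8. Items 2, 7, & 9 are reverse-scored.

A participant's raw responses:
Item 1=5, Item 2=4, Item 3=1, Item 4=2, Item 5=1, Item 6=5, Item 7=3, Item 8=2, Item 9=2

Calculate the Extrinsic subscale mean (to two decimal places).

2.00

Extrinsic items: 2, 5, 7.
Of these, items 2 and 7 are reverse-scored; on a 1–5 scale, reversed = 6 − raw.
  item 2: 6 − 4 = 2
  item 5: 1
  item 7: 6 − 3 = 3
Sum = 2 + 1 + 3 = 6
Mean = 6 / 3 = 2.00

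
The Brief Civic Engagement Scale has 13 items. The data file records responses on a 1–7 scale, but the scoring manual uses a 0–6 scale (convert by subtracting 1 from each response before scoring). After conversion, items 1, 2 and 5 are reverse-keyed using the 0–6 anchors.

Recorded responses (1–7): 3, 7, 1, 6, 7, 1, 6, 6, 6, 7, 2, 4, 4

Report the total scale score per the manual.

Convert to 0–6: 2, 6, 0, 5, 6, 0, 5, 5, 5, 6, 1, 3, 3
Reverse-coded (on a 0–6 scale, reversed = 6 − raw):
  item 1: 6 − 2 = 4
  item 2: 6 − 6 = 0
  item 5: 6 − 6 = 0
Scored: 4, 0, 0, 5, 0, 0, 5, 5, 5, 6, 1, 3, 3
Total = 37

37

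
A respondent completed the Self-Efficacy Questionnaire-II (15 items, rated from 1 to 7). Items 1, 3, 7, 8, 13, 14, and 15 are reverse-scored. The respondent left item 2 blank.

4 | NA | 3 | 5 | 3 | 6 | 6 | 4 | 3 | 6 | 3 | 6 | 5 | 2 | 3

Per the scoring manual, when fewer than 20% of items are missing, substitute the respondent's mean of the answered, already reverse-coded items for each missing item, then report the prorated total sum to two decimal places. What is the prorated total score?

65.36

Reverse-coded (reversed = (1+7) − raw = 8 − raw):
  item 1: 8 − 4 = 4
  item 3: 8 − 3 = 5
  item 7: 8 − 6 = 2
  item 8: 8 − 4 = 4
  item 13: 8 − 5 = 3
  item 14: 8 − 2 = 6
  item 15: 8 − 3 = 5
Completed scored items (14 of 15): 4, 5, 5, 3, 6, 2, 4, 3, 6, 3, 6, 3, 6, 5; sum = 61.
Person mean = 61 / 14 ≈ 4.3571
Prorated total = (61 / 14) × 15 = 65.36 (to 2 dp)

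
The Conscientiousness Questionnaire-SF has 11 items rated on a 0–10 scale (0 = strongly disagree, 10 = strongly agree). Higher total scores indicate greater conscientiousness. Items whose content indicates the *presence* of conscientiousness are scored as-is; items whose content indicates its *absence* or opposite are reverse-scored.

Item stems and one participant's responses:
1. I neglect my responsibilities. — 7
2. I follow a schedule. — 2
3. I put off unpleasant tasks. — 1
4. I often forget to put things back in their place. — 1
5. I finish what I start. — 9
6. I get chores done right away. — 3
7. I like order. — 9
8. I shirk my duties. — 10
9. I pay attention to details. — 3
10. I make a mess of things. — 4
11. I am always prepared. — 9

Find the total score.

62

Items 1, 3, 4, 8, 10 describe the absence/opposite of conscientiousness → reverse-score.
reversed = (0+10) − raw = 10 − raw.
  item 1: 10 − 7 = 3
  item 2: 2
  item 3: 10 − 1 = 9
  item 4: 10 − 1 = 9
  item 5: 9
  item 6: 3
  item 7: 9
  item 8: 10 − 10 = 0
  item 9: 3
  item 10: 10 − 4 = 6
  item 11: 9
Total = 3 + 2 + 9 + 9 + 9 + 3 + 9 + 0 + 3 + 6 + 9 = 62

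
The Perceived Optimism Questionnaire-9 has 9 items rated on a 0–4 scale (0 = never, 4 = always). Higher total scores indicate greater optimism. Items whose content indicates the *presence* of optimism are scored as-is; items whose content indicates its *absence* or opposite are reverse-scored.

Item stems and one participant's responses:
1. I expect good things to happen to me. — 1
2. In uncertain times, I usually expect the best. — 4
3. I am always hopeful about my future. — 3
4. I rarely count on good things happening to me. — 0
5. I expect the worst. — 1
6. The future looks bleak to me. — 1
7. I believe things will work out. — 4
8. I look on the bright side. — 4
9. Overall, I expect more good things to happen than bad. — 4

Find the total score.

Items 4, 5, 6 describe the absence/opposite of optimism → reverse-score.
reversed = (0+4) − raw = 4 − raw.
  item 1: 1
  item 2: 4
  item 3: 3
  item 4: 4 − 0 = 4
  item 5: 4 − 1 = 3
  item 6: 4 − 1 = 3
  item 7: 4
  item 8: 4
  item 9: 4
Total = 1 + 4 + 3 + 4 + 3 + 3 + 4 + 4 + 4 = 30

30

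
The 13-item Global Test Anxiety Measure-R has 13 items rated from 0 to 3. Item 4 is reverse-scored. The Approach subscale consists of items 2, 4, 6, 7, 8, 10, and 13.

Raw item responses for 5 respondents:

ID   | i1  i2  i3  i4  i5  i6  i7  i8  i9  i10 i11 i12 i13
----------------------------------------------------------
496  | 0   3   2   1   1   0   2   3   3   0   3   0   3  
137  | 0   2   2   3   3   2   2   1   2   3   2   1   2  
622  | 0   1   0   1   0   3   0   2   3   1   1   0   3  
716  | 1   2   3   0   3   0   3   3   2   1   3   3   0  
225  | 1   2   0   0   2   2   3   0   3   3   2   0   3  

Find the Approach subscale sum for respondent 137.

Respondent 137 raw: 0, 2, 2, 3, 3, 2, 2, 1, 2, 3, 2, 1, 2.
Approach items: 2, 4, 6, 7, 8, 10, 13.
Reverse-coded (on a 0–3 scale, reversed = 3 − raw):
  item 2: 2
  item 4: 3 − 3 = 0
  item 6: 2
  item 7: 2
  item 8: 1
  item 10: 3
  item 13: 2
Sum = 2 + 0 + 2 + 2 + 1 + 3 + 2 = 12

12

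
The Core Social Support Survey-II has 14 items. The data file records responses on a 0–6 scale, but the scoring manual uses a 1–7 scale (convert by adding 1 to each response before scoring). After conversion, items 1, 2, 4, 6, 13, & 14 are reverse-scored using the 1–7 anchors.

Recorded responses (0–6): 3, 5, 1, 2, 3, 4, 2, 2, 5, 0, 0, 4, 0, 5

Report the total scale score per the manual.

48

Convert to 1–7: 4, 6, 2, 3, 4, 5, 3, 3, 6, 1, 1, 5, 1, 6
Reverse-coded (on a 1–7 scale, reversed = 8 − raw):
  item 1: 8 − 4 = 4
  item 2: 8 − 6 = 2
  item 4: 8 − 3 = 5
  item 6: 8 − 5 = 3
  item 13: 8 − 1 = 7
  item 14: 8 − 6 = 2
Scored: 4, 2, 2, 5, 4, 3, 3, 3, 6, 1, 1, 5, 7, 2
Total = 48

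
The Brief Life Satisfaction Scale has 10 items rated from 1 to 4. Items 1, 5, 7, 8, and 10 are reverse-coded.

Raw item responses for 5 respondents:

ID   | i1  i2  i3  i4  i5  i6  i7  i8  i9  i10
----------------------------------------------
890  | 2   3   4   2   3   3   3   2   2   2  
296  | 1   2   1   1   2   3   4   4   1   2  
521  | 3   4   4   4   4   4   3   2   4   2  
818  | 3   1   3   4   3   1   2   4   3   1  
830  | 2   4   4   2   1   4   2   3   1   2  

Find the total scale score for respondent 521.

Respondent 521 raw: 3, 4, 4, 4, 4, 4, 3, 2, 4, 2.
Reverse-coded (on a 1–4 scale, reversed = 5 − raw):
  item 1: 5 − 3 = 2
  item 2: 4
  item 3: 4
  item 4: 4
  item 5: 5 − 4 = 1
  item 6: 4
  item 7: 5 − 3 = 2
  item 8: 5 − 2 = 3
  item 9: 4
  item 10: 5 − 2 = 3
Sum = 2 + 4 + 4 + 4 + 1 + 4 + 2 + 3 + 4 + 3 = 31

31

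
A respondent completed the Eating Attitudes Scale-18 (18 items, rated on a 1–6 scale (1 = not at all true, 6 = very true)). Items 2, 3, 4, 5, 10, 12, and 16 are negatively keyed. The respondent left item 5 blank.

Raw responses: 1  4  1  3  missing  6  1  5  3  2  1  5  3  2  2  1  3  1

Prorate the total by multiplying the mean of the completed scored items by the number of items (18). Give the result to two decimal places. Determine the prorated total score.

57.18

Reverse-coded (reverse-coded value = 7 − response):
  item 2: 7 − 4 = 3
  item 3: 7 − 1 = 6
  item 4: 7 − 3 = 4
  item 10: 7 − 2 = 5
  item 12: 7 − 5 = 2
  item 16: 7 − 1 = 6
Completed scored items (17 of 18): 1, 3, 6, 4, 6, 1, 5, 3, 5, 1, 2, 3, 2, 2, 6, 3, 1; sum = 54.
Person mean = 54 / 17 ≈ 3.1765
Prorated total = (54 / 17) × 18 = 57.18 (to 2 dp)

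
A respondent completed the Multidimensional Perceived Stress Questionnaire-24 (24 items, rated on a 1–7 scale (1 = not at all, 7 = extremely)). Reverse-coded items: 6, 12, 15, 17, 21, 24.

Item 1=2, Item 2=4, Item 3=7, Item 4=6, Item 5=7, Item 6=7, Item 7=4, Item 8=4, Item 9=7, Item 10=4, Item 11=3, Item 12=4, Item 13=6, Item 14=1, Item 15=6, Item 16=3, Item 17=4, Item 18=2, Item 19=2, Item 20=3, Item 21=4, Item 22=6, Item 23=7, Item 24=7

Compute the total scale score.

Reverse-coded items use 8 − raw:
  item 6: 8 − 7 = 1
  item 12: 8 − 4 = 4
  item 15: 8 − 6 = 2
  item 17: 8 − 4 = 4
  item 21: 8 − 4 = 4
  item 24: 8 − 7 = 1
Scored responses: 2, 4, 7, 6, 7, 1, 4, 4, 7, 4, 3, 4, 6, 1, 2, 3, 4, 2, 2, 3, 4, 6, 7, 1
Total = 2 + 4 + 7 + 6 + 7 + 1 + 4 + 4 + 7 + 4 + 3 + 4 + 6 + 1 + 2 + 3 + 4 + 2 + 2 + 3 + 4 + 6 + 7 + 1 = 94

94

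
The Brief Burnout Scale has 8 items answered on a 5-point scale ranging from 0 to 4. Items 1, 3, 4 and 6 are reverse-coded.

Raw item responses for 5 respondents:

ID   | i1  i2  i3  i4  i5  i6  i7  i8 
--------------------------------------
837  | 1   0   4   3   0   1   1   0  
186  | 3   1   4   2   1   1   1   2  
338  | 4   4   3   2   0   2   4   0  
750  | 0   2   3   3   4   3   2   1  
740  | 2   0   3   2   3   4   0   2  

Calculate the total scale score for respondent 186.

11

Respondent 186 raw: 3, 1, 4, 2, 1, 1, 1, 2.
Reverse-coded (on a 0–4 scale, reversed = 4 − raw):
  item 1: 4 − 3 = 1
  item 2: 1
  item 3: 4 − 4 = 0
  item 4: 4 − 2 = 2
  item 5: 1
  item 6: 4 − 1 = 3
  item 7: 1
  item 8: 2
Sum = 1 + 1 + 0 + 2 + 1 + 3 + 1 + 2 = 11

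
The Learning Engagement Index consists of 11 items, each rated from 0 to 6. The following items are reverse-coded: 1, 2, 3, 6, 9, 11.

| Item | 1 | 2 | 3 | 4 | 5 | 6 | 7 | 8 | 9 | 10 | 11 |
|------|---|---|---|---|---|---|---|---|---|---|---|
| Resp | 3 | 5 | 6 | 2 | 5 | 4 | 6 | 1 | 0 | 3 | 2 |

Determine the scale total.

33

Raw sum = 37. Reverse-coded items: 1, 2, 3, 6, 9, 11; their raw sum = 20.
Each reversal replaces raw with 6 − raw, changing the total by 6 − 2·raw per item.
Total = 37 + 6·6 − 2·20 = 37 + 36 − 40 = 33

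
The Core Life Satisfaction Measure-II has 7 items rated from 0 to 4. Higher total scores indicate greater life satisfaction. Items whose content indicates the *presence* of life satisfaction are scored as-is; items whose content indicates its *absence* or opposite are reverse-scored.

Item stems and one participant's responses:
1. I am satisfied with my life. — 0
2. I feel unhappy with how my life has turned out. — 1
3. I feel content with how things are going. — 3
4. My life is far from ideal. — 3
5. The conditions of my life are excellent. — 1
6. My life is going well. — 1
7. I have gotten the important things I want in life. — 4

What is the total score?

13

Items 2, 4 describe the absence/opposite of life satisfaction → reverse-score.
on a 0–4 scale, reversed = 4 − raw.
  item 1: 0
  item 2: 4 − 1 = 3
  item 3: 3
  item 4: 4 − 3 = 1
  item 5: 1
  item 6: 1
  item 7: 4
Total = 0 + 3 + 3 + 1 + 1 + 1 + 4 = 13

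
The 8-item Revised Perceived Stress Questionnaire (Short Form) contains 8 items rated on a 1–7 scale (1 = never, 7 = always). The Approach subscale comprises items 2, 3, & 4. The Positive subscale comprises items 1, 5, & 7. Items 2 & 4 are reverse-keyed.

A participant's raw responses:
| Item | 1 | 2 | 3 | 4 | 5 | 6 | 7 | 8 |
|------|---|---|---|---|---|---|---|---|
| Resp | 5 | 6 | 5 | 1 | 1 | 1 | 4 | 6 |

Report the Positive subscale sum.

Positive items: 1, 5, 7.
  item 1: 5
  item 5: 1
  item 7: 4
Sum = 5 + 1 + 4 = 10

10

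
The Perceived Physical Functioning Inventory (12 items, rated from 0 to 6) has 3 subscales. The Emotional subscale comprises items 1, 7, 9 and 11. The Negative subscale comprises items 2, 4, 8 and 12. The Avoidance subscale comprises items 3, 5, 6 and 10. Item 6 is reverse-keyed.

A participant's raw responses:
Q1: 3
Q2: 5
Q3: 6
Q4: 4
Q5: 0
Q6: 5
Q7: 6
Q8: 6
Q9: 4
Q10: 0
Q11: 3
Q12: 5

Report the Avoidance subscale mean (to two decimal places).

1.75

Avoidance items: 3, 5, 6, 10.
Of these, item 6 is reverse-keyed; reversed = (0+6) − raw = 6 − raw.
  item 3: 6
  item 5: 0
  item 6: 6 − 5 = 1
  item 10: 0
Sum = 6 + 0 + 1 + 0 = 7
Mean = 7 / 4 = 1.75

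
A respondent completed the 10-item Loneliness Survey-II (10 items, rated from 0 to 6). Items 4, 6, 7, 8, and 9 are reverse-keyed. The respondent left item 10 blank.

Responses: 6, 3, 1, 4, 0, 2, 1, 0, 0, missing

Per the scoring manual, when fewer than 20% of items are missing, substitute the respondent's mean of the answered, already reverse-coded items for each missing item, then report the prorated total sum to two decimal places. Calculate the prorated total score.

36.67

Reverse-coded (on a 0–6 scale, reversed = 6 − raw):
  item 4: 6 − 4 = 2
  item 6: 6 − 2 = 4
  item 7: 6 − 1 = 5
  item 8: 6 − 0 = 6
  item 9: 6 − 0 = 6
Completed scored items (9 of 10): 6, 3, 1, 2, 0, 4, 5, 6, 6; sum = 33.
Person mean = 33 / 9 ≈ 3.6667
Prorated total = (33 / 9) × 10 = 36.67 (to 2 dp)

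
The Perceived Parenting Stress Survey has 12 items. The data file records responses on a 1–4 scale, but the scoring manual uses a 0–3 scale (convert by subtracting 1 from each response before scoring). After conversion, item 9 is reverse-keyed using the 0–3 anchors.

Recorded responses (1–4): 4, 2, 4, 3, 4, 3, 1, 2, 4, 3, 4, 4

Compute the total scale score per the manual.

23

Convert to 0–3: 3, 1, 3, 2, 3, 2, 0, 1, 3, 2, 3, 3
Reverse-coded (reverse-coded value = 3 − response):
  item 9: 3 − 3 = 0
Scored: 3, 1, 3, 2, 3, 2, 0, 1, 0, 2, 3, 3
Total = 23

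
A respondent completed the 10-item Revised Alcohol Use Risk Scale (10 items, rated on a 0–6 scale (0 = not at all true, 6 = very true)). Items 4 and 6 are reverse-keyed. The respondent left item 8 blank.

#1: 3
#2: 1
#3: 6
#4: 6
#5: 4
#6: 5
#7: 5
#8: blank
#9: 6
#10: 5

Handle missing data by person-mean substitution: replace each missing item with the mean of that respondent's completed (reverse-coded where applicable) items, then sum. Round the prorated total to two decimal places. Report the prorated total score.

34.44

Reverse-coded (reversed = (0+6) − raw = 6 − raw):
  item 4: 6 − 6 = 0
  item 6: 6 − 5 = 1
Completed scored items (9 of 10): 3, 1, 6, 0, 4, 1, 5, 6, 5; sum = 31.
Person mean = 31 / 9 ≈ 3.4444
Prorated total = (31 / 9) × 10 = 34.44 (to 2 dp)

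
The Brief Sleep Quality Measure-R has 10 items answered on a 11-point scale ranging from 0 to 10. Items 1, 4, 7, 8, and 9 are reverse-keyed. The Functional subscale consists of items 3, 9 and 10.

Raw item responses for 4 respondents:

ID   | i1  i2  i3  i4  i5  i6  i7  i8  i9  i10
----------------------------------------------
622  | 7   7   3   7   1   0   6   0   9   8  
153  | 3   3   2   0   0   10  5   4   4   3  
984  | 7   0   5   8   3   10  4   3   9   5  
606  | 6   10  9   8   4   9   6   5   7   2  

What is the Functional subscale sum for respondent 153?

Respondent 153 raw: 3, 3, 2, 0, 0, 10, 5, 4, 4, 3.
Functional items: 3, 9, 10.
Reverse-coded (reverse-coded value = 10 − response):
  item 3: 2
  item 9: 10 − 4 = 6
  item 10: 3
Sum = 2 + 6 + 3 = 11

11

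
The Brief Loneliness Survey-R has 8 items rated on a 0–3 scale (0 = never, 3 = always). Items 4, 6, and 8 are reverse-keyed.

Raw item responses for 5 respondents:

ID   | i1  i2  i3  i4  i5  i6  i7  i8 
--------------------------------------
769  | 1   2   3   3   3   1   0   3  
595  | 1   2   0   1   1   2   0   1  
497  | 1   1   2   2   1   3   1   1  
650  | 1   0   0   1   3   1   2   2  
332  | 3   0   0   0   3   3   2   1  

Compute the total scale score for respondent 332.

Respondent 332 raw: 3, 0, 0, 0, 3, 3, 2, 1.
Reverse-coded (on a 0–3 scale, reversed = 3 − raw):
  item 1: 3
  item 2: 0
  item 3: 0
  item 4: 3 − 0 = 3
  item 5: 3
  item 6: 3 − 3 = 0
  item 7: 2
  item 8: 3 − 1 = 2
Sum = 3 + 0 + 0 + 3 + 3 + 0 + 2 + 2 = 13

13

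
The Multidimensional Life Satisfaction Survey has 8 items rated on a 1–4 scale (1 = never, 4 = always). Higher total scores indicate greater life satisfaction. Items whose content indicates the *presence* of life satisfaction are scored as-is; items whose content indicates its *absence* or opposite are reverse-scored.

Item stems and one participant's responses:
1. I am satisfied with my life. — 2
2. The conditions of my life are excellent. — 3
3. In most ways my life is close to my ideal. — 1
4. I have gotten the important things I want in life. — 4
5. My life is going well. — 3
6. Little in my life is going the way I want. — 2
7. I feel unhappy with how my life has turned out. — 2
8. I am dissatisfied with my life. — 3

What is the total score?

Items 6, 7, 8 describe the absence/opposite of life satisfaction → reverse-score.
reversed = (1+4) − raw = 5 − raw.
  item 1: 2
  item 2: 3
  item 3: 1
  item 4: 4
  item 5: 3
  item 6: 5 − 2 = 3
  item 7: 5 − 2 = 3
  item 8: 5 − 3 = 2
Total = 2 + 3 + 1 + 4 + 3 + 3 + 3 + 2 = 21

21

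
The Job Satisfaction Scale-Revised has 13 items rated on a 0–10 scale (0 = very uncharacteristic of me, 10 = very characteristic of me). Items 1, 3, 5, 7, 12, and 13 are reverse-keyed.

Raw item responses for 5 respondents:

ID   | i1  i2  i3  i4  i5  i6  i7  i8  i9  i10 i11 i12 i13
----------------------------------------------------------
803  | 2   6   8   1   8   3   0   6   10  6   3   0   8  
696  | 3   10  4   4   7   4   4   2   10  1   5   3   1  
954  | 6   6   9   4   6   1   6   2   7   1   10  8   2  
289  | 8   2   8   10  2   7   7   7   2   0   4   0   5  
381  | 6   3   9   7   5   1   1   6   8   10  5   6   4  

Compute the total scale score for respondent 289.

Respondent 289 raw: 8, 2, 8, 10, 2, 7, 7, 7, 2, 0, 4, 0, 5.
Reverse-coded (reverse-coded value = 10 − response):
  item 1: 10 − 8 = 2
  item 2: 2
  item 3: 10 − 8 = 2
  item 4: 10
  item 5: 10 − 2 = 8
  item 6: 7
  item 7: 10 − 7 = 3
  item 8: 7
  item 9: 2
  item 10: 0
  item 11: 4
  item 12: 10 − 0 = 10
  item 13: 10 − 5 = 5
Sum = 2 + 2 + 2 + 10 + 8 + 7 + 3 + 7 + 2 + 0 + 4 + 10 + 5 = 62

62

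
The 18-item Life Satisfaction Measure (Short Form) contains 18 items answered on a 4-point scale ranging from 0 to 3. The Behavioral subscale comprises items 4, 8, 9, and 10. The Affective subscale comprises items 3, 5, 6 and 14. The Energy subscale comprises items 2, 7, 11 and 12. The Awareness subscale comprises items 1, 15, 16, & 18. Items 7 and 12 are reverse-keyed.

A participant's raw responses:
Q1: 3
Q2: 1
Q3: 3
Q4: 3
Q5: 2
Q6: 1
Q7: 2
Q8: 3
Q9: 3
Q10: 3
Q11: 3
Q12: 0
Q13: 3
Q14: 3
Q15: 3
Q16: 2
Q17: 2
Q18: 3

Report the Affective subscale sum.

Affective items: 3, 5, 6, 14.
  item 3: 3
  item 5: 2
  item 6: 1
  item 14: 3
Sum = 3 + 2 + 1 + 3 = 9

9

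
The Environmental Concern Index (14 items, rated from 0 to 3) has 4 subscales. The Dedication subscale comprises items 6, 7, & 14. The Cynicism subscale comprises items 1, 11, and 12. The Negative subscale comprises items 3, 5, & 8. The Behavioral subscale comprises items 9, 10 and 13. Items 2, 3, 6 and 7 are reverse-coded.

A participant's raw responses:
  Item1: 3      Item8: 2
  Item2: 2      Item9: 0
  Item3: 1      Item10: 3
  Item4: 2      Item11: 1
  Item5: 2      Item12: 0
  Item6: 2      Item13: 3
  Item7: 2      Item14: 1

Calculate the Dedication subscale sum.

3

Dedication items: 6, 7, 14.
Of these, items 6 & 7 are reverse-coded; reverse-coded value = 3 − response.
  item 6: 3 − 2 = 1
  item 7: 3 − 2 = 1
  item 14: 1
Sum = 1 + 1 + 1 = 3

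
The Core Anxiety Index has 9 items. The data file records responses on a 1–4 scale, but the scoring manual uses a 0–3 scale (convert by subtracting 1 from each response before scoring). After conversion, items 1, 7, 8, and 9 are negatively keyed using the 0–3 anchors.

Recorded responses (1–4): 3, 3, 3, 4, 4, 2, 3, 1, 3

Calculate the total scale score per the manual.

17

Convert to 0–3: 2, 2, 2, 3, 3, 1, 2, 0, 2
Reverse-coded (reversed = (0+3) − raw = 3 − raw):
  item 1: 3 − 2 = 1
  item 7: 3 − 2 = 1
  item 8: 3 − 0 = 3
  item 9: 3 − 2 = 1
Scored: 1, 2, 2, 3, 3, 1, 1, 3, 1
Total = 17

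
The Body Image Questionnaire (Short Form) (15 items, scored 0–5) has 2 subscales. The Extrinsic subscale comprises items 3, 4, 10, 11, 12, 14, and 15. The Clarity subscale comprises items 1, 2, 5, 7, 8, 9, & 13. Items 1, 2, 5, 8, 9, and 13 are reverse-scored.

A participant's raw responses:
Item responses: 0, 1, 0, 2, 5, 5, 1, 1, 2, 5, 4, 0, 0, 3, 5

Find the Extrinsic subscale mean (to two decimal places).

Extrinsic items: 3, 4, 10, 11, 12, 14, 15.
  item 3: 0
  item 4: 2
  item 10: 5
  item 11: 4
  item 12: 0
  item 14: 3
  item 15: 5
Sum = 0 + 2 + 5 + 4 + 0 + 3 + 5 = 19
Mean = 19 / 7 = 2.71

2.71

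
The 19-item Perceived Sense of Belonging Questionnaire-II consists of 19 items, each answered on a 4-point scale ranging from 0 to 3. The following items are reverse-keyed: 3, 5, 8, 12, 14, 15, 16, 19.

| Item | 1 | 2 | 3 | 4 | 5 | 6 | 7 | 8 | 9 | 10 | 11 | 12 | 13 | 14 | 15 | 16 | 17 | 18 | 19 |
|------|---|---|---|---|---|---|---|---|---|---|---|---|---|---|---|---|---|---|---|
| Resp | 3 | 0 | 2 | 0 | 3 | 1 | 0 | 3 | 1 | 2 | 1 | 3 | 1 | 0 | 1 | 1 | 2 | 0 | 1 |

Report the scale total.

Reverse-keyed items use 3 − raw:
  item 3: 3 − 2 = 1
  item 5: 3 − 3 = 0
  item 8: 3 − 3 = 0
  item 12: 3 − 3 = 0
  item 14: 3 − 0 = 3
  item 15: 3 − 1 = 2
  item 16: 3 − 1 = 2
  item 19: 3 − 1 = 2
Scored items: 3, 0, 1, 0, 0, 1, 0, 0, 1, 2, 1, 0, 1, 3, 2, 2, 2, 0, 2
Total = 3 + 0 + 1 + 0 + 0 + 1 + 0 + 0 + 1 + 2 + 1 + 0 + 1 + 3 + 2 + 2 + 2 + 0 + 2 = 21

21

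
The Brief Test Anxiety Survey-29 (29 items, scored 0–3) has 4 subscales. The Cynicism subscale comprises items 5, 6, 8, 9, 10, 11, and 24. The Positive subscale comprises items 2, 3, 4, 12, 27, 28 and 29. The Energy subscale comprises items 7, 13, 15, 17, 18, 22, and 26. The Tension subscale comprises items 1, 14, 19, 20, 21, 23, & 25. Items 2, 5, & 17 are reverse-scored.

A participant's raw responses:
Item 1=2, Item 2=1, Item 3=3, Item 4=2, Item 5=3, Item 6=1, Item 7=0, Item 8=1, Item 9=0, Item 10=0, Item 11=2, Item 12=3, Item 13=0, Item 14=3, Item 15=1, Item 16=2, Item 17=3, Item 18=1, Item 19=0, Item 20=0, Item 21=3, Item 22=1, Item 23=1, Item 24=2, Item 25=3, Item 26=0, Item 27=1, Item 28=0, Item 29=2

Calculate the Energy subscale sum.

Energy items: 7, 13, 15, 17, 18, 22, 26.
Of these, item 17 is reverse-scored; reverse-coded value = 3 − response.
  item 7: 0
  item 13: 0
  item 15: 1
  item 17: 3 − 3 = 0
  item 18: 1
  item 22: 1
  item 26: 0
Sum = 0 + 0 + 1 + 0 + 1 + 1 + 0 = 3

3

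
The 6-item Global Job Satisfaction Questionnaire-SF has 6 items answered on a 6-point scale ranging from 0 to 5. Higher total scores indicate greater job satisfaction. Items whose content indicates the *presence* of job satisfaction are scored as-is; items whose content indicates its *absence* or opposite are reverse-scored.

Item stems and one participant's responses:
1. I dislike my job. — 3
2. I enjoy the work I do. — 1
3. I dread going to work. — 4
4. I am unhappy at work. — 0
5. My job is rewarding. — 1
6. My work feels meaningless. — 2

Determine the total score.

13

Items 1, 3, 4, 6 describe the absence/opposite of job satisfaction → reverse-score.
reverse-coded value = 5 − response.
  item 1: 5 − 3 = 2
  item 2: 1
  item 3: 5 − 4 = 1
  item 4: 5 − 0 = 5
  item 5: 1
  item 6: 5 − 2 = 3
Total = 2 + 1 + 1 + 5 + 1 + 3 = 13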